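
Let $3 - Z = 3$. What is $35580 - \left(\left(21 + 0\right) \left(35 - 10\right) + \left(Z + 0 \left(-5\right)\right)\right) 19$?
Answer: $25605$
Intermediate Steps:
$Z = 0$ ($Z = 3 - 3 = 0$)
$35580 - \left(\left(21 + 0\right) \left(35 - 10\right) + \left(Z + 0 \left(-5\right)\right)\right) 19 = 35580 - \left(\left(21 + 0\right) \left(35 - 10\right) + \left(0 + 0 \left(-5\right)\right)\right) 19 = 35580 - \left(21 \cdot 25 + \left(0 + 0\right)\right) 19 = 35580 - \left(525 + 0\right) 19 = 35580 - 525 \cdot 19 = 35580 - 9975 = 25605$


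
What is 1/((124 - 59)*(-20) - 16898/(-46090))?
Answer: -23045/29950051 ≈ -0.00076945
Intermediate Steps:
1/((124 - 59)*(-20) - 16898/(-46090)) = 1/(65*(-20) - 16898*(-1/46090)) = 1/(-1300 + 8449/23045) = 1/(-29950051/23045) = -23045/29950051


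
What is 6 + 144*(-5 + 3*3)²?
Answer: 2310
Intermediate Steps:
6 + 144*(-5 + 3*3)² = 6 + 144*(-5 + 9)² = 6 + 144*4² = 6 + 144*16 = 6 + 2304 = 2310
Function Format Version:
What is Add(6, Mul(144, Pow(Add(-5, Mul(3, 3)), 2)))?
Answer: 2310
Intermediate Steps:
Add(6, Mul(144, Pow(Add(-5, Mul(3, 3)), 2))) = Add(6, Mul(144, Pow(Add(-5, 9), 2))) = Add(6, Mul(144, Pow(4, 2))) = Add(6, Mul(144, 16)) = Add(6, 2304) = 2310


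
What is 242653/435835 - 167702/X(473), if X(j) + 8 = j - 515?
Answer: 7310253382/2179175 ≈ 3354.6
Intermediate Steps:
X(j) = -523 + j (X(j) = -8 + (j - 515) = -8 + (-515 + j) = -523 + j)
242653/435835 - 167702/X(473) = 242653/435835 - 167702/(-523 + 473) = 242653*(1/435835) - 167702/(-50) = 242653/435835 - 167702*(-1/50) = 242653/435835 + 83851/25 = 7310253382/2179175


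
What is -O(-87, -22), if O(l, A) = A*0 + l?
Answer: 87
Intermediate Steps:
O(l, A) = l (O(l, A) = 0 + l = l)
-O(-87, -22) = -1*(-87) = 87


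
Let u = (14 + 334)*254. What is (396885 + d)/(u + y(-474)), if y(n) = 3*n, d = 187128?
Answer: 194671/28990 ≈ 6.7151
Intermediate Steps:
u = 88392 (u = 348*254 = 88392)
(396885 + d)/(u + y(-474)) = (396885 + 187128)/(88392 + 3*(-474)) = 584013/(88392 - 1422) = 584013/86970 = 584013*(1/86970) = 194671/28990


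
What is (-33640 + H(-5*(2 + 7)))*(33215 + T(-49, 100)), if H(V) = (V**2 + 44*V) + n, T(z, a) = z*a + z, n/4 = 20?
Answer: -947334990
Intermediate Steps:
n = 80 (n = 4*20 = 80)
T(z, a) = z + a*z (T(z, a) = a*z + z = z + a*z)
H(V) = 80 + V**2 + 44*V (H(V) = (V**2 + 44*V) + 80 = 80 + V**2 + 44*V)
(-33640 + H(-5*(2 + 7)))*(33215 + T(-49, 100)) = (-33640 + (80 + (-5*(2 + 7))**2 + 44*(-5*(2 + 7))))*(33215 - 49*(1 + 100)) = (-33640 + (80 + (-5*9)**2 + 44*(-5*9)))*(33215 - 49*101) = (-33640 + (80 + (-45)**2 + 44*(-45)))*(33215 - 4949) = (-33640 + (80 + 2025 - 1980))*28266 = (-33640 + 125)*28266 = -33515*28266 = -947334990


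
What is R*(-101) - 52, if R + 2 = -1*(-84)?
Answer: -8334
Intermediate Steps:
R = 82 (R = -2 - 1*(-84) = -2 + 84 = 82)
R*(-101) - 52 = 82*(-101) - 52 = -8282 - 52 = -8334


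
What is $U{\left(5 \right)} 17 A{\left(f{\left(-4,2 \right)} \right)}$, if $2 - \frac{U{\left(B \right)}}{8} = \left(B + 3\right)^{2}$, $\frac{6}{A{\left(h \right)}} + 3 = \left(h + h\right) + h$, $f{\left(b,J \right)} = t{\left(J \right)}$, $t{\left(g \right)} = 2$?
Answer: $-16864$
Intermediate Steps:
$f{\left(b,J \right)} = 2$
$A{\left(h \right)} = \frac{6}{-3 + 3 h}$ ($A{\left(h \right)} = \frac{6}{-3 + \left(\left(h + h\right) + h\right)} = \frac{6}{-3 + \left(2 h + h\right)} = \frac{6}{-3 + 3 h}$)
$U{\left(B \right)} = 16 - 8 \left(3 + B\right)^{2}$ ($U{\left(B \right)} = 16 - 8 \left(B + 3\right)^{2} = 16 - 8 \left(3 + B\right)^{2}$)
$U{\left(5 \right)} 17 A{\left(f{\left(-4,2 \right)} \right)} = \left(16 - 8 \left(3 + 5\right)^{2}\right) 17 \frac{2}{-1 + 2} = \left(16 - 8 \cdot 8^{2}\right) 17 \cdot \frac{2}{1} = \left(16 - 512\right) 17 \cdot 2 \cdot 1 = \left(16 - 512\right) 17 \cdot 2 = \left(-496\right) 17 \cdot 2 = \left(-8432\right) 2 = -16864$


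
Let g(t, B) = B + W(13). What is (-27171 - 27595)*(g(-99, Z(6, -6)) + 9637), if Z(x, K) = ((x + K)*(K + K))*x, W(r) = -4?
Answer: -527560878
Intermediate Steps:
Z(x, K) = 2*K*x*(K + x) (Z(x, K) = ((K + x)*(2*K))*x = (2*K*(K + x))*x = 2*K*x*(K + x))
g(t, B) = -4 + B (g(t, B) = B - 4 = -4 + B)
(-27171 - 27595)*(g(-99, Z(6, -6)) + 9637) = (-27171 - 27595)*((-4 + 2*(-6)*6*(-6 + 6)) + 9637) = -54766*((-4 + 2*(-6)*6*0) + 9637) = -54766*((-4 + 0) + 9637) = -54766*(-4 + 9637) = -54766*9633 = -527560878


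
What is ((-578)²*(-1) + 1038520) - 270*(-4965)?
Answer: 2044986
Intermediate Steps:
((-578)²*(-1) + 1038520) - 270*(-4965) = (334084*(-1) + 1038520) + 1340550 = (-334084 + 1038520) + 1340550 = 704436 + 1340550 = 2044986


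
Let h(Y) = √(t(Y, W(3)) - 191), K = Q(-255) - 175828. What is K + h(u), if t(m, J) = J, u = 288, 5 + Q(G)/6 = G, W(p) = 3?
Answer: -177388 + 2*I*√47 ≈ -1.7739e+5 + 13.711*I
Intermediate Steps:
Q(G) = -30 + 6*G
K = -177388 (K = (-30 + 6*(-255)) - 175828 = (-30 - 1530) - 175828 = -1560 - 175828 = -177388)
h(Y) = 2*I*√47 (h(Y) = √(3 - 191) = √(-188) = 2*I*√47)
K + h(u) = -177388 + 2*I*√47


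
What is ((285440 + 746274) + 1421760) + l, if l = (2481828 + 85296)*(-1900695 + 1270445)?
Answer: -1617927447526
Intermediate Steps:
l = -1617929901000 (l = 2567124*(-630250) = -1617929901000)
((285440 + 746274) + 1421760) + l = ((285440 + 746274) + 1421760) - 1617929901000 = (1031714 + 1421760) - 1617929901000 = 2453474 - 1617929901000 = -1617927447526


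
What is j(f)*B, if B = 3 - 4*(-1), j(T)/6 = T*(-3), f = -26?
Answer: 3276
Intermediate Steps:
j(T) = -18*T (j(T) = 6*(T*(-3)) = 6*(-3*T) = -18*T)
B = 7 (B = 3 + 4 = 7)
j(f)*B = -18*(-26)*7 = 468*7 = 3276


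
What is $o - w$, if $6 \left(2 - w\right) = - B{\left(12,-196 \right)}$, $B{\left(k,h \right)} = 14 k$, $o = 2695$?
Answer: $2665$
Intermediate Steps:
$w = 30$ ($w = 2 - \frac{\left(-1\right) 14 \cdot 12}{6} = 2 - \frac{\left(-1\right) 168}{6} = 2 - -28 = 2 + 28 = 30$)
$o - w = 2695 - 30 = 2665$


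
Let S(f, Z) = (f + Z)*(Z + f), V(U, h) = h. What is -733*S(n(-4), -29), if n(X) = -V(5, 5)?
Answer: -847348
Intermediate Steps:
n(X) = -5 (n(X) = -1*5 = -5)
S(f, Z) = (Z + f)² (S(f, Z) = (Z + f)*(Z + f) = (Z + f)²)
-733*S(n(-4), -29) = -733*(-29 - 5)² = -733*(-34)² = -733*1156 = -847348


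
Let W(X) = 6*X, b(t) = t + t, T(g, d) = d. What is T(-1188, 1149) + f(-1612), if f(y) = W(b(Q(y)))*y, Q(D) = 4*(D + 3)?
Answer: 124499133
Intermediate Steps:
Q(D) = 12 + 4*D (Q(D) = 4*(3 + D) = 12 + 4*D)
b(t) = 2*t
f(y) = y*(144 + 48*y) (f(y) = (6*(2*(12 + 4*y)))*y = (6*(24 + 8*y))*y = (144 + 48*y)*y = y*(144 + 48*y))
T(-1188, 1149) + f(-1612) = 1149 + 48*(-1612)*(3 - 1612) = 1149 + 48*(-1612)*(-1609) = 1149 + 124497984 = 124499133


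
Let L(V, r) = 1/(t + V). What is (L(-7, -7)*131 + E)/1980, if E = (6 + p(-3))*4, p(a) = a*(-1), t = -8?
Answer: 409/29700 ≈ 0.013771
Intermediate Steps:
p(a) = -a
L(V, r) = 1/(-8 + V)
E = 36 (E = (6 - 1*(-3))*4 = (6 + 3)*4 = 9*4 = 36)
(L(-7, -7)*131 + E)/1980 = (131/(-8 - 7) + 36)/1980 = (131/(-15) + 36)*(1/1980) = (-1/15*131 + 36)*(1/1980) = (-131/15 + 36)*(1/1980) = (409/15)*(1/1980) = 409/29700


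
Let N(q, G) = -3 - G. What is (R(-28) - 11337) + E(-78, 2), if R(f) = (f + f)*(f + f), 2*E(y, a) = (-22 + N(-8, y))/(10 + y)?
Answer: -1115389/136 ≈ -8201.4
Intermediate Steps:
E(y, a) = (-25 - y)/(2*(10 + y)) (E(y, a) = ((-22 + (-3 - y))/(10 + y))/2 = ((-25 - y)/(10 + y))/2 = (-25 - y)/(2*(10 + y)))
R(f) = 4*f**2 (R(f) = (2*f)*(2*f) = 4*f**2)
(R(-28) - 11337) + E(-78, 2) = (4*(-28)**2 - 11337) + (-25 - 1*(-78))/(2*(10 - 78)) = (4*784 - 11337) + (1/2)*(-25 + 78)/(-68) = (3136 - 11337) + (1/2)*(-1/68)*53 = -8201 - 53/136 = -1115389/136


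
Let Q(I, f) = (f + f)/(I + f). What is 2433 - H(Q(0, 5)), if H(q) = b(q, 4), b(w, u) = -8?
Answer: 2441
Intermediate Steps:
Q(I, f) = 2*f/(I + f) (Q(I, f) = (2*f)/(I + f) = 2*f/(I + f))
H(q) = -8
2433 - H(Q(0, 5)) = 2433 - 1*(-8) = 2433 + 8 = 2441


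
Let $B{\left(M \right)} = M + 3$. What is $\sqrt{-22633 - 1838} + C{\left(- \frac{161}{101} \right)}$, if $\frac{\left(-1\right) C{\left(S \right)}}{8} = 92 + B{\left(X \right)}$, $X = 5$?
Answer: $-800 + 3 i \sqrt{2719} \approx -800.0 + 156.43 i$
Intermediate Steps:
$B{\left(M \right)} = 3 + M$
$C{\left(S \right)} = -800$ ($C{\left(S \right)} = - 8 \left(92 + \left(3 + 5\right)\right) = - 8 \left(92 + 8\right) = \left(-8\right) 100 = -800$)
$\sqrt{-22633 - 1838} + C{\left(- \frac{161}{101} \right)} = \sqrt{-22633 - 1838} - 800 = \sqrt{-24471} - 800 = 3 i \sqrt{2719} - 800 = -800 + 3 i \sqrt{2719}$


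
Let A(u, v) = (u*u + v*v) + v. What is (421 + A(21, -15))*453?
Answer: 485616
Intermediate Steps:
A(u, v) = v + u**2 + v**2 (A(u, v) = (u**2 + v**2) + v = v + u**2 + v**2)
(421 + A(21, -15))*453 = (421 + (-15 + 21**2 + (-15)**2))*453 = (421 + (-15 + 441 + 225))*453 = (421 + 651)*453 = 1072*453 = 485616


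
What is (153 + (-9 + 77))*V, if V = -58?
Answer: -12818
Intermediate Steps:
(153 + (-9 + 77))*V = (153 + (-9 + 77))*(-58) = (153 + 68)*(-58) = 221*(-58) = -12818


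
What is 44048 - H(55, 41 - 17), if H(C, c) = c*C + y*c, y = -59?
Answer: 44144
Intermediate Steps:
H(C, c) = -59*c + C*c (H(C, c) = c*C - 59*c = C*c - 59*c = -59*c + C*c)
44048 - H(55, 41 - 17) = 44048 - (41 - 17)*(-59 + 55) = 44048 - 24*(-4) = 44048 - 1*(-96) = 44048 + 96 = 44144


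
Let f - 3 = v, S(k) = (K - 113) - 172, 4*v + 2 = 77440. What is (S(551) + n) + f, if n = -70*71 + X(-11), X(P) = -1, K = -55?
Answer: 28103/2 ≈ 14052.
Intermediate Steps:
v = 38719/2 (v = -1/2 + (1/4)*77440 = -1/2 + 19360 = 38719/2 ≈ 19360.)
S(k) = -340 (S(k) = (-55 - 113) - 172 = -168 - 172 = -340)
f = 38725/2 (f = 3 + 38719/2 = 38725/2 ≈ 19363.)
n = -4971 (n = -70*71 - 1 = -4970 - 1 = -4971)
(S(551) + n) + f = (-340 - 4971) + 38725/2 = -5311 + 38725/2 = 28103/2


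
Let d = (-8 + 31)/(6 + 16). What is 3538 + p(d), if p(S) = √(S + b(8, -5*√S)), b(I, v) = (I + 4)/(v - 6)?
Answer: 3538 + √(-60984 + 2530*√506)/(22*√(132 + 5*√506)) ≈ 3538.0 + 0.18553*I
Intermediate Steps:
b(I, v) = (4 + I)/(-6 + v)
d = 23/22 ≈ 1.0455
p(S) = √(S + 12/(-6 - 5*√S)) (p(S) = √(S + (4 + 8)/(-6 - 5*√S)) = √(S + 12/(-6 - 5*√S)))
3538 + p(d) = 3538 + √((-12 + 23*(6 + 5*√(23/22))/22)/(6 + 5*√(23/22))) = 3538 + √((-12 + 23*(6 + 5*(√506/22))/22)/(6 + 5*(√506/22))) = 3538 + √((-12 + 23*(6 + 5*√506/22)/22)/(6 + 5*√506/22)) = 3538 + √((-12 + (69/11 + 115*√506/484))/(6 + 5*√506/22)) = 3538 + √((-63/11 + 115*√506/484)/(6 + 5*√506/22)) = 3538 + √(-63/11 + 115*√506/484)/√(6 + 5*√506/22)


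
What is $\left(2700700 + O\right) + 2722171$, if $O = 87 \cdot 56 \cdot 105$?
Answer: $5934431$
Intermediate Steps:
$O = 511560$ ($O = 4872 \cdot 105 = 511560$)
$\left(2700700 + O\right) + 2722171 = \left(2700700 + 511560\right) + 2722171 = 3212260 + 2722171 = 5934431$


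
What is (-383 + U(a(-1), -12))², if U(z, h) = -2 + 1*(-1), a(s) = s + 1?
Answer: 148996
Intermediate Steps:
a(s) = 1 + s
U(z, h) = -3 (U(z, h) = -2 - 1 = -3)
(-383 + U(a(-1), -12))² = (-383 - 3)² = (-386)² = 148996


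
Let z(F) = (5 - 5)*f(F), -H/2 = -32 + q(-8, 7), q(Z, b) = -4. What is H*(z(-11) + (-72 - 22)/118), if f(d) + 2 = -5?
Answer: -3384/59 ≈ -57.356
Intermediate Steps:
f(d) = -7 (f(d) = -2 - 5 = -7)
H = 72 (H = -2*(-32 - 4) = -2*(-36) = 72)
z(F) = 0 (z(F) = (5 - 5)*(-7) = 0*(-7) = 0)
H*(z(-11) + (-72 - 22)/118) = 72*(0 + (-72 - 22)/118) = 72*(0 - 94*1/118) = 72*(0 - 47/59) = 72*(-47/59) = -3384/59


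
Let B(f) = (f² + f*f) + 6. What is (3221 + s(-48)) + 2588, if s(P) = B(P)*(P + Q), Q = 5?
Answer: -192593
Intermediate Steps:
B(f) = 6 + 2*f² (B(f) = (f² + f²) + 6 = 2*f² + 6 = 6 + 2*f²)
s(P) = (5 + P)*(6 + 2*P²) (s(P) = (6 + 2*P²)*(P + 5) = (6 + 2*P²)*(5 + P) = (5 + P)*(6 + 2*P²))
(3221 + s(-48)) + 2588 = (3221 + 2*(3 + (-48)²)*(5 - 48)) + 2588 = (3221 + 2*(3 + 2304)*(-43)) + 2588 = (3221 + 2*2307*(-43)) + 2588 = (3221 - 198402) + 2588 = -195181 + 2588 = -192593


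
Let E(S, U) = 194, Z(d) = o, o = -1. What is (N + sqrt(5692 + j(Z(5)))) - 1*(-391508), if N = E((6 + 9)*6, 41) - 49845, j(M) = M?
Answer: 341857 + sqrt(5691) ≈ 3.4193e+5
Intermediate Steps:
Z(d) = -1
N = -49651 (N = 194 - 49845 = -49651)
(N + sqrt(5692 + j(Z(5)))) - 1*(-391508) = (-49651 + sqrt(5692 - 1)) - 1*(-391508) = (-49651 + sqrt(5691)) + 391508 = 341857 + sqrt(5691)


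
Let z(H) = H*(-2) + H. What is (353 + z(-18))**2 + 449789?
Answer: 587430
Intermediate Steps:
z(H) = -H (z(H) = -2*H + H = -H)
(353 + z(-18))**2 + 449789 = (353 - 1*(-18))**2 + 449789 = (353 + 18)**2 + 449789 = 371**2 + 449789 = 137641 + 449789 = 587430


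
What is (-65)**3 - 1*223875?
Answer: -498500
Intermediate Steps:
(-65)**3 - 1*223875 = -274625 - 223875 = -498500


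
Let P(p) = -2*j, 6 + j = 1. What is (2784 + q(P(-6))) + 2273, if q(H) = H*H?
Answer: 5157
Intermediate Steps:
j = -5 (j = -6 + 1 = -5)
P(p) = 10 (P(p) = -2*(-5) = 10)
q(H) = H²
(2784 + q(P(-6))) + 2273 = (2784 + 10²) + 2273 = (2784 + 100) + 2273 = 2884 + 2273 = 5157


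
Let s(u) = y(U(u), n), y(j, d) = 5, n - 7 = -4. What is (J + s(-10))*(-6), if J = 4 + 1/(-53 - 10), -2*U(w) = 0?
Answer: -1132/21 ≈ -53.905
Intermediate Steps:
U(w) = 0 (U(w) = -1/2*0 = 0)
n = 3 (n = 7 - 4 = 3)
J = 251/63 (J = 4 + 1/(-63) = 4 - 1/63 = 251/63 ≈ 3.9841)
s(u) = 5
(J + s(-10))*(-6) = (251/63 + 5)*(-6) = (566/63)*(-6) = -1132/21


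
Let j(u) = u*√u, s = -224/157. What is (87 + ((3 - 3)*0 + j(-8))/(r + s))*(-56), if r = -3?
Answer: -4872 - 140672*I*√2/695 ≈ -4872.0 - 286.25*I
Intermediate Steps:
s = -224/157 (s = -224*1/157 = -224/157 ≈ -1.4268)
j(u) = u^(3/2)
(87 + ((3 - 3)*0 + j(-8))/(r + s))*(-56) = (87 + ((3 - 3)*0 + (-8)^(3/2))/(-3 - 224/157))*(-56) = (87 + (0*0 - 16*I*√2)/(-695/157))*(-56) = (87 + (0 - 16*I*√2)*(-157/695))*(-56) = (87 - 16*I*√2*(-157/695))*(-56) = (87 + 2512*I*√2/695)*(-56) = -4872 - 140672*I*√2/695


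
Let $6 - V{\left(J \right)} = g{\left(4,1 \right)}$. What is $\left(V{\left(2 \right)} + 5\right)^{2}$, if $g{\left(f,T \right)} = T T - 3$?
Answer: $169$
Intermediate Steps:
$g{\left(f,T \right)} = -3 + T^{2}$ ($g{\left(f,T \right)} = T^{2} - 3 = -3 + T^{2}$)
$V{\left(J \right)} = 8$ ($V{\left(J \right)} = 6 - \left(-3 + 1^{2}\right) = 6 - \left(-3 + 1\right) = 6 - -2 = 6 + 2 = 8$)
$\left(V{\left(2 \right)} + 5\right)^{2} = \left(8 + 5\right)^{2} = 13^{2} = 169$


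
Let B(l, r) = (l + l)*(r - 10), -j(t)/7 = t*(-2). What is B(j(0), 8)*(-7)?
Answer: 0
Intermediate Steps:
j(t) = 14*t (j(t) = -7*t*(-2) = -(-14)*t = 14*t)
B(l, r) = 2*l*(-10 + r) (B(l, r) = (2*l)*(-10 + r) = 2*l*(-10 + r))
B(j(0), 8)*(-7) = (2*(14*0)*(-10 + 8))*(-7) = (2*0*(-2))*(-7) = 0*(-7) = 0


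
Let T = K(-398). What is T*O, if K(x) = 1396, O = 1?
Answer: 1396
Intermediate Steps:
T = 1396
T*O = 1396*1 = 1396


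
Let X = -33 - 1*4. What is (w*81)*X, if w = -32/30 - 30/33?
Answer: 325674/55 ≈ 5921.3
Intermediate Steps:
X = -37 (X = -33 - 4 = -37)
w = -326/165 (w = -32*1/30 - 30*1/33 = -16/15 - 10/11 = -326/165 ≈ -1.9758)
(w*81)*X = -326/165*81*(-37) = -8802/55*(-37) = 325674/55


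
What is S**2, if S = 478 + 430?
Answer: 824464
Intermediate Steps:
S = 908
S**2 = 908**2 = 824464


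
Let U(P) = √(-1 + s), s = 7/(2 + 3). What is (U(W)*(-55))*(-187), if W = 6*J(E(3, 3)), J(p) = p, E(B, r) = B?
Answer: 2057*√10 ≈ 6504.8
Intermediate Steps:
s = 7/5 ≈ 1.4000
W = 18 (W = 6*3 = 18)
U(P) = √10/5 (U(P) = √(-1 + 7/5) = √(⅖) = √10/5)
(U(W)*(-55))*(-187) = ((√10/5)*(-55))*(-187) = -11*√10*(-187) = 2057*√10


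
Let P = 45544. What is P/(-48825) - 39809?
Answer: -1943719969/48825 ≈ -39810.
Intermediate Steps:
P/(-48825) - 39809 = 45544/(-48825) - 39809 = 45544*(-1/48825) - 39809 = -45544/48825 - 39809 = -1943719969/48825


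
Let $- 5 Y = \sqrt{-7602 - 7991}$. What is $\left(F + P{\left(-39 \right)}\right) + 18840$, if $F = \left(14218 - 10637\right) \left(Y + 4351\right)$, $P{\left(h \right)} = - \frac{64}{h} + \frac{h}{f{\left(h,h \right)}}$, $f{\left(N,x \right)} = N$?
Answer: $\frac{608391172}{39} - \frac{3581 i \sqrt{15593}}{5} \approx 1.56 \cdot 10^{7} - 89433.0 i$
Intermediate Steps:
$Y = - \frac{i \sqrt{15593}}{5}$ ($Y = - \frac{\sqrt{-7602 - 7991}}{5} = - \frac{\sqrt{-15593}}{5} = - \frac{i \sqrt{15593}}{5} \approx - 24.974 i$)
$P{\left(h \right)} = 1 - \frac{64}{h}$ ($P{\left(h \right)} = - \frac{64}{h} + \frac{h}{h} = - \frac{64}{h} + 1 = 1 - \frac{64}{h}$)
$F = 15580931 - \frac{3581 i \sqrt{15593}}{5}$ ($F = \left(14218 - 10637\right) \left(- \frac{i \sqrt{15593}}{5} + 4351\right) = 3581 \left(4351 - \frac{i \sqrt{15593}}{5}\right) = 15580931 - \frac{3581 i \sqrt{15593}}{5} \approx 1.5581 \cdot 10^{7} - 89433.0 i$)
$\left(F + P{\left(-39 \right)}\right) + 18840 = \left(\left(15580931 - \frac{3581 i \sqrt{15593}}{5}\right) + \frac{-64 - 39}{-39}\right) + 18840 = \left(\left(15580931 - \frac{3581 i \sqrt{15593}}{5}\right) - - \frac{103}{39}\right) + 18840 = \left(\left(15580931 - \frac{3581 i \sqrt{15593}}{5}\right) + \frac{103}{39}\right) + 18840 = \left(\frac{607656412}{39} - \frac{3581 i \sqrt{15593}}{5}\right) + 18840 = \frac{608391172}{39} - \frac{3581 i \sqrt{15593}}{5}$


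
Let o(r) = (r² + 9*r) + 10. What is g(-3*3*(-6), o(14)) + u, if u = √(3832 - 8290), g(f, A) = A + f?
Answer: 386 + I*√4458 ≈ 386.0 + 66.768*I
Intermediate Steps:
o(r) = 10 + r² + 9*r
u = I*√4458 (u = √(-4458) = I*√4458 ≈ 66.768*I)
g(-3*3*(-6), o(14)) + u = ((10 + 14² + 9*14) - 3*3*(-6)) + I*√4458 = ((10 + 196 + 126) - 9*(-6)) + I*√4458 = (332 + 54) + I*√4458 = 386 + I*√4458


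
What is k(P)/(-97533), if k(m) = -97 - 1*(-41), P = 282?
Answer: 56/97533 ≈ 0.00057417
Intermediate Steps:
k(m) = -56 (k(m) = -97 + 41 = -56)
k(P)/(-97533) = -56/(-97533) = -56*(-1/97533) = 56/97533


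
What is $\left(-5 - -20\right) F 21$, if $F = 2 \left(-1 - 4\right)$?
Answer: $-3150$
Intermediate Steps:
$F = -10$ ($F = 2 \left(-5\right) = -10$)
$\left(-5 - -20\right) F 21 = \left(-5 - -20\right) \left(-10\right) 21 = \left(-5 + 20\right) \left(-10\right) 21 = 15 \left(-10\right) 21 = \left(-150\right) 21 = -3150$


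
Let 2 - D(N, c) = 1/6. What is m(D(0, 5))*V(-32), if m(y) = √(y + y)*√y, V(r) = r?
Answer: -176*√2/3 ≈ -82.967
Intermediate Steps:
D(N, c) = 11/6 (D(N, c) = 2 - 1/6 = 2 - 1*⅙ = 2 - ⅙ = 11/6)
m(y) = y*√2 (m(y) = √(2*y)*√y = (√2*√y)*√y = y*√2)
m(D(0, 5))*V(-32) = (11*√2/6)*(-32) = -176*√2/3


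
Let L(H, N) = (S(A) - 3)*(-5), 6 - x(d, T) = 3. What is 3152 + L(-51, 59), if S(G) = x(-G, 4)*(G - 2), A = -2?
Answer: 3227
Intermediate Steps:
x(d, T) = 3 (x(d, T) = 6 - 1*3 = 6 - 3 = 3)
S(G) = -6 + 3*G (S(G) = 3*(G - 2) = 3*(-2 + G) = -6 + 3*G)
L(H, N) = 75 (L(H, N) = ((-6 + 3*(-2)) - 3)*(-5) = ((-6 - 6) - 3)*(-5) = (-12 - 3)*(-5) = -15*(-5) = 75)
3152 + L(-51, 59) = 3152 + 75 = 3227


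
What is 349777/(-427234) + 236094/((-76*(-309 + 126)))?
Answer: 210532205/13030637 ≈ 16.157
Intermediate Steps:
349777/(-427234) + 236094/((-76*(-309 + 126))) = 349777*(-1/427234) + 236094/((-76*(-183))) = -349777/427234 + 236094/13908 = -349777/427234 + 236094*(1/13908) = -349777/427234 + 2071/122 = 210532205/13030637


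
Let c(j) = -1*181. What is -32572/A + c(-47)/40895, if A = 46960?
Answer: -13405317/19204292 ≈ -0.69804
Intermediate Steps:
c(j) = -181
-32572/A + c(-47)/40895 = -32572/46960 - 181/40895 = -32572*1/46960 - 181*1/40895 = -8143/11740 - 181/40895 = -13405317/19204292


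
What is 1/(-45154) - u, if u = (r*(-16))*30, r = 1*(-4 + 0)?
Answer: -86695681/45154 ≈ -1920.0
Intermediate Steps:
r = -4 (r = 1*(-4) = -4)
u = 1920 (u = -4*(-16)*30 = 64*30 = 1920)
1/(-45154) - u = 1/(-45154) - 1*1920 = -1/45154 - 1920 = -86695681/45154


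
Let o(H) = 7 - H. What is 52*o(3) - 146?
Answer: 62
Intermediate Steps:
52*o(3) - 146 = 52*(7 - 1*3) - 146 = 52*(7 - 3) - 146 = 52*4 - 146 = 208 - 146 = 62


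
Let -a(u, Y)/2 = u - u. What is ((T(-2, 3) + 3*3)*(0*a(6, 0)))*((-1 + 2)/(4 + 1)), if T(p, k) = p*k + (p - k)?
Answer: 0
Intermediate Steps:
a(u, Y) = 0 (a(u, Y) = -2*(u - u) = -2*0 = 0)
T(p, k) = p - k + k*p (T(p, k) = k*p + (p - k) = p - k + k*p)
((T(-2, 3) + 3*3)*(0*a(6, 0)))*((-1 + 2)/(4 + 1)) = (((-2 - 1*3 + 3*(-2)) + 3*3)*(0*0))*((-1 + 2)/(4 + 1)) = (((-2 - 3 - 6) + 9)*0)*(1/5) = ((-11 + 9)*0)*(1*(⅕)) = -2*0*(⅕) = 0*(⅕) = 0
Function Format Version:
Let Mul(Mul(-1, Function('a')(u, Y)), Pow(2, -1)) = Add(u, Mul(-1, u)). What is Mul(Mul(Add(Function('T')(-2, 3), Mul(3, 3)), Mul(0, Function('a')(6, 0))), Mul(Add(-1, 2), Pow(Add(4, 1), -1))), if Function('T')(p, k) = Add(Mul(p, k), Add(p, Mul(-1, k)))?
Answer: 0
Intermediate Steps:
Function('a')(u, Y) = 0 (Function('a')(u, Y) = Mul(-2, Add(u, Mul(-1, u))) = Mul(-2, 0) = 0)
Function('T')(p, k) = Add(p, Mul(-1, k), Mul(k, p)) (Function('T')(p, k) = Add(Mul(k, p), Add(p, Mul(-1, k))) = Add(p, Mul(-1, k), Mul(k, p)))
Mul(Mul(Add(Function('T')(-2, 3), Mul(3, 3)), Mul(0, Function('a')(6, 0))), Mul(Add(-1, 2), Pow(Add(4, 1), -1))) = Mul(Mul(Add(Add(-2, Mul(-1, 3), Mul(3, -2)), Mul(3, 3)), Mul(0, 0)), Mul(Add(-1, 2), Pow(Add(4, 1), -1))) = Mul(Mul(Add(Add(-2, -3, -6), 9), 0), Mul(1, Pow(5, -1))) = Mul(Mul(Add(-11, 9), 0), Mul(1, Rational(1, 5))) = Mul(Mul(-2, 0), Rational(1, 5)) = Mul(0, Rational(1, 5)) = 0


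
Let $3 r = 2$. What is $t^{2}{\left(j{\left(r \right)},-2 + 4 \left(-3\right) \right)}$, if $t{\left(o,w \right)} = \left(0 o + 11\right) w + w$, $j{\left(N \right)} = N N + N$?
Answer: $28224$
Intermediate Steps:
$r = \frac{2}{3}$ ($r = \frac{1}{3} \cdot 2 = \frac{2}{3} \approx 0.66667$)
$j{\left(N \right)} = N + N^{2}$ ($j{\left(N \right)} = N^{2} + N = N + N^{2}$)
$t{\left(o,w \right)} = 12 w$ ($t{\left(o,w \right)} = \left(0 + 11\right) w + w = 11 w + w = 12 w$)
$t^{2}{\left(j{\left(r \right)},-2 + 4 \left(-3\right) \right)} = \left(12 \left(-2 + 4 \left(-3\right)\right)\right)^{2} = \left(12 \left(-2 - 12\right)\right)^{2} = \left(12 \left(-14\right)\right)^{2} = \left(-168\right)^{2} = 28224$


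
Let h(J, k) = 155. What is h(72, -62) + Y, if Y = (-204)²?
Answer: 41771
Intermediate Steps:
Y = 41616
h(72, -62) + Y = 155 + 41616 = 41771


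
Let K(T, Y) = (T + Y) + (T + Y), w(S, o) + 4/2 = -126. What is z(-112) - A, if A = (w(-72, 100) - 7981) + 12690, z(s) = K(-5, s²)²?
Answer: 628901503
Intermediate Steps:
w(S, o) = -128 (w(S, o) = -2 - 126 = -128)
K(T, Y) = 2*T + 2*Y
z(s) = (-10 + 2*s²)² (z(s) = (2*(-5) + 2*s²)² = (-10 + 2*s²)²)
A = 4581 (A = (-128 - 7981) + 12690 = -8109 + 12690 = 4581)
z(-112) - A = 4*(-5 + (-112)²)² - 1*4581 = 4*(-5 + 12544)² - 4581 = 4*12539² - 4581 = 4*157226521 - 4581 = 628906084 - 4581 = 628901503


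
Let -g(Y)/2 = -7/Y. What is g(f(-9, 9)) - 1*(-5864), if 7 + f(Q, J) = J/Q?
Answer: 23449/4 ≈ 5862.3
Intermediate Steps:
f(Q, J) = -7 + J/Q
g(Y) = 14/Y (g(Y) = -(-14)/Y = 14/Y)
g(f(-9, 9)) - 1*(-5864) = 14/(-7 + 9/(-9)) - 1*(-5864) = 14/(-7 + 9*(-1/9)) + 5864 = 14/(-7 - 1) + 5864 = 14/(-8) + 5864 = 14*(-1/8) + 5864 = -7/4 + 5864 = 23449/4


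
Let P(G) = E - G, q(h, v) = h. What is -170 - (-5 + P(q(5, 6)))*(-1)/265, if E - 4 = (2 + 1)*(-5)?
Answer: -45071/265 ≈ -170.08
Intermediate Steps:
E = -11 (E = 4 + (2 + 1)*(-5) = 4 + 3*(-5) = 4 - 15 = -11)
P(G) = -11 - G
-170 - (-5 + P(q(5, 6)))*(-1)/265 = -170 - (-5 + (-11 - 1*5))*(-1)/265 = -170 - (-5 + (-11 - 5))*(-1)/265 = -170 - (-5 - 16)*(-1)/265 = -170 - (-21*(-1))/265 = -170 - 21/265 = -45071/265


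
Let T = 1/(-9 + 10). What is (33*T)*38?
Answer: 1254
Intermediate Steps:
T = 1 (T = 1/1 = 1)
(33*T)*38 = (33*1)*38 = 33*38 = 1254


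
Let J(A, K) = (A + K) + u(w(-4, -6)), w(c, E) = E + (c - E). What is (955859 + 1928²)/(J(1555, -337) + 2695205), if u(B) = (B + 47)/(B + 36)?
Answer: 149537376/86285579 ≈ 1.7331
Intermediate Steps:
w(c, E) = c
u(B) = (47 + B)/(36 + B)
J(A, K) = 43/32 + A + K (J(A, K) = (A + K) + (47 - 4)/(36 - 4) = (A + K) + 43/32 = 43/32 + A + K)
(955859 + 1928²)/(J(1555, -337) + 2695205) = (955859 + 1928²)/((43/32 + 1555 - 337) + 2695205) = (955859 + 3717184)/(39019/32 + 2695205) = 4673043/(86285579/32) = 4673043*(32/86285579) = 149537376/86285579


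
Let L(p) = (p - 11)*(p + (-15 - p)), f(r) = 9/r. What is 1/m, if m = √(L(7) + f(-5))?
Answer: √1455/291 ≈ 0.13108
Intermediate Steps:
L(p) = 165 - 15*p (L(p) = (-11 + p)*(-15) = 165 - 15*p)
m = √1455/5 (m = √((165 - 15*7) + 9/(-5)) = √((165 - 105) + 9*(-⅕)) = √(60 - 9/5) = √(291/5) = √1455/5 ≈ 7.6289)
1/m = 1/(√1455/5) = √1455/291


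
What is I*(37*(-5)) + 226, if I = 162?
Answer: -29744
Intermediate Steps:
I*(37*(-5)) + 226 = 162*(37*(-5)) + 226 = 162*(-185) + 226 = -29970 + 226 = -29744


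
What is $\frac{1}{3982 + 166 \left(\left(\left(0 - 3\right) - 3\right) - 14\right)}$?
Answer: $\frac{1}{662} \approx 0.0015106$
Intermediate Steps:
$\frac{1}{3982 + 166 \left(\left(\left(0 - 3\right) - 3\right) - 14\right)} = \frac{1}{3982 + 166 \left(\left(-3 - 3\right) - 14\right)} = \frac{1}{3982 + 166 \left(-6 - 14\right)} = \frac{1}{3982 + 166 \left(-20\right)} = \frac{1}{3982 - 3320} = \frac{1}{662}$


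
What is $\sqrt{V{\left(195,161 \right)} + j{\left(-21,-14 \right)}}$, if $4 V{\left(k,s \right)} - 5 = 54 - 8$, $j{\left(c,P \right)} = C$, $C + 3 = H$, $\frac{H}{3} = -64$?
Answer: $\frac{27 i}{2} \approx 13.5 i$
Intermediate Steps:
$H = -192$ ($H = 3 \left(-64\right) = -192$)
$C = -195$ ($C = -3 - 192 = -195$)
$j{\left(c,P \right)} = -195$
$V{\left(k,s \right)} = \frac{51}{4}$ ($V{\left(k,s \right)} = \frac{5}{4} + \frac{54 - 8}{4} = \frac{5}{4} + \frac{1}{4} \cdot 46 = \frac{5}{4} + \frac{23}{2} = \frac{51}{4}$)
$\sqrt{V{\left(195,161 \right)} + j{\left(-21,-14 \right)}} = \sqrt{\frac{51}{4} - 195} = \sqrt{- \frac{729}{4}} = \frac{27 i}{2}$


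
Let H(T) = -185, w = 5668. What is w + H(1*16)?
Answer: 5483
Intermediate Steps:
w + H(1*16) = 5668 - 185 = 5483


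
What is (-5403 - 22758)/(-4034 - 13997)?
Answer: 28161/18031 ≈ 1.5618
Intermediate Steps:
(-5403 - 22758)/(-4034 - 13997) = -28161/(-18031) = -28161*(-1/18031) = 28161/18031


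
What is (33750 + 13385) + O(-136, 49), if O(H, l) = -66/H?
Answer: 3205213/68 ≈ 47136.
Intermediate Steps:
(33750 + 13385) + O(-136, 49) = (33750 + 13385) - 66/(-136) = 47135 - 66*(-1/136) = 47135 + 33/68 = 3205213/68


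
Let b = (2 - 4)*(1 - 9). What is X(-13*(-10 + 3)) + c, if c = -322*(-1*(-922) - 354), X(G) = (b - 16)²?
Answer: -182896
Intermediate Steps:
b = 16 (b = -2*(-8) = 16)
X(G) = 0 (X(G) = (16 - 16)² = 0² = 0)
c = -182896 (c = -322*(922 - 354) = -322*568 = -182896)
X(-13*(-10 + 3)) + c = 0 - 182896 = -182896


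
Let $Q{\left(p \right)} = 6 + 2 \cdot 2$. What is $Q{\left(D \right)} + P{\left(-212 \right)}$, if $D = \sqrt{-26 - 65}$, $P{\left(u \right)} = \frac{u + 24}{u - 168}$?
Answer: $\frac{997}{95} \approx 10.495$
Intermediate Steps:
$P{\left(u \right)} = \frac{24 + u}{-168 + u}$
$D = i \sqrt{91}$ ($D = \sqrt{-91} = i \sqrt{91} \approx 9.5394 i$)
$Q{\left(p \right)} = 10$ ($Q{\left(p \right)} = 6 + 4 = 10$)
$Q{\left(D \right)} + P{\left(-212 \right)} = 10 + \frac{24 - 212}{-168 - 212} = 10 + \frac{1}{-380} \left(-188\right) = 10 - - \frac{47}{95} = 10 + \frac{47}{95} = \frac{997}{95}$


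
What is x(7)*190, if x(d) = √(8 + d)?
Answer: 190*√15 ≈ 735.87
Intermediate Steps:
x(7)*190 = √(8 + 7)*190 = √15*190 = 190*√15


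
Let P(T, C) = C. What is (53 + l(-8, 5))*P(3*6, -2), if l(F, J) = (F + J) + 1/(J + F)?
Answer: -298/3 ≈ -99.333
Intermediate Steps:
l(F, J) = F + J + 1/(F + J) (l(F, J) = (F + J) + 1/(F + J) = F + J + 1/(F + J))
(53 + l(-8, 5))*P(3*6, -2) = (53 + (1 + (-8)**2 + 5**2 + 2*(-8)*5)/(-8 + 5))*(-2) = (53 + (1 + 64 + 25 - 80)/(-3))*(-2) = (53 - 1/3*10)*(-2) = (53 - 10/3)*(-2) = (149/3)*(-2) = -298/3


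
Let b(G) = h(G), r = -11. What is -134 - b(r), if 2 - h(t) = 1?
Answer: -135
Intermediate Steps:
h(t) = 1 (h(t) = 2 - 1*1 = 2 - 1 = 1)
b(G) = 1
-134 - b(r) = -134 - 1*1 = -134 - 1 = -135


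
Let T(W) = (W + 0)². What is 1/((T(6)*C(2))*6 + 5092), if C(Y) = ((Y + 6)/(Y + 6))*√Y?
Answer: 1273/6458788 - 27*√2/3229394 ≈ 0.00018527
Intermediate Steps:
T(W) = W²
C(Y) = √Y (C(Y) = ((6 + Y)/(6 + Y))*√Y = 1*√Y = √Y)
1/((T(6)*C(2))*6 + 5092) = 1/((6²*√2)*6 + 5092) = 1/((36*√2)*6 + 5092) = 1/(216*√2 + 5092) = 1/(5092 + 216*√2)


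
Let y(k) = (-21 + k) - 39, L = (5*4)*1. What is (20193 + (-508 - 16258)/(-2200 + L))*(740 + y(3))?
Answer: 15038808299/1090 ≈ 1.3797e+7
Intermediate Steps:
L = 20 (L = 20*1 = 20)
y(k) = -60 + k
(20193 + (-508 - 16258)/(-2200 + L))*(740 + y(3)) = (20193 + (-508 - 16258)/(-2200 + 20))*(740 + (-60 + 3)) = (20193 - 16766/(-2180))*(740 - 57) = (20193 - 16766*(-1/2180))*683 = (20193 + 8383/1090)*683 = (22018753/1090)*683 = 15038808299/1090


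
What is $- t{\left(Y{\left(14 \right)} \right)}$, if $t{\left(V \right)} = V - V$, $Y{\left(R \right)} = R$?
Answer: $0$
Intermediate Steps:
$t{\left(V \right)} = 0$
$- t{\left(Y{\left(14 \right)} \right)} = \left(-1\right) 0 = 0$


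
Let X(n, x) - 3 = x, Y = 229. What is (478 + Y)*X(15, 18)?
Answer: 14847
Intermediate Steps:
X(n, x) = 3 + x
(478 + Y)*X(15, 18) = (478 + 229)*(3 + 18) = 707*21 = 14847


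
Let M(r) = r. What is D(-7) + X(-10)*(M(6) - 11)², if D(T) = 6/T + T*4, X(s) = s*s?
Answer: 17298/7 ≈ 2471.1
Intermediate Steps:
X(s) = s²
D(T) = 4*T + 6/T (D(T) = 6/T + 4*T = 4*T + 6/T)
D(-7) + X(-10)*(M(6) - 11)² = (4*(-7) + 6/(-7)) + (-10)²*(6 - 11)² = (-28 + 6*(-⅐)) + 100*(-5)² = (-28 - 6/7) + 100*25 = -202/7 + 2500 = 17298/7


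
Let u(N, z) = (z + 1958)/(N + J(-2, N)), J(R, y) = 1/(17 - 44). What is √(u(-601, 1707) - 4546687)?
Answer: I*√299340615292687/8114 ≈ 2132.3*I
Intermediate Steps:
J(R, y) = -1/27 (J(R, y) = 1/(-27) = -1/27)
u(N, z) = (1958 + z)/(-1/27 + N) (u(N, z) = (z + 1958)/(N - 1/27) = (1958 + z)/(-1/27 + N))
√(u(-601, 1707) - 4546687) = √(27*(1958 + 1707)/(-1 + 27*(-601)) - 4546687) = √(27*3665/(-1 - 16227) - 4546687) = √(27*3665/(-16228) - 4546687) = √(27*(-1/16228)*3665 - 4546687) = √(-98955/16228 - 4546687) = √(-73783735591/16228) = I*√299340615292687/8114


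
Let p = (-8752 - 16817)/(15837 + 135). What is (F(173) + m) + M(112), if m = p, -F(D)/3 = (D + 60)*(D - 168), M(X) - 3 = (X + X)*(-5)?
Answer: -24562811/5324 ≈ -4613.6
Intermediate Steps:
M(X) = 3 - 10*X (M(X) = 3 + (X + X)*(-5) = 3 + (2*X)*(-5) = 3 - 10*X)
F(D) = -3*(-168 + D)*(60 + D) (F(D) = -3*(D + 60)*(D - 168) = -3*(60 + D)*(-168 + D) = -3*(-168 + D)*(60 + D))
p = -8523/5324 (p = -25569/15972 = -25569*1/15972 = -8523/5324 ≈ -1.6009)
m = -8523/5324 ≈ -1.6009
(F(173) + m) + M(112) = ((30240 - 3*173² + 324*173) - 8523/5324) + (3 - 10*112) = ((30240 - 3*29929 + 56052) - 8523/5324) + (3 - 1120) = ((30240 - 89787 + 56052) - 8523/5324) - 1117 = (-3495 - 8523/5324) - 1117 = -18615903/5324 - 1117 = -24562811/5324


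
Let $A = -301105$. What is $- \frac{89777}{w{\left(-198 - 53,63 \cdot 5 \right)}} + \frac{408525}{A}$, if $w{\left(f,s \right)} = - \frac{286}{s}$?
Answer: $\frac{1703011758225}{17223206} \approx 98879.0$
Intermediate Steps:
$- \frac{89777}{w{\left(-198 - 53,63 \cdot 5 \right)}} + \frac{408525}{A} = - \frac{89777}{\left(-286\right) \frac{1}{63 \cdot 5}} + \frac{408525}{-301105} = - \frac{89777}{\left(-286\right) \frac{1}{315}} + 408525 \left(- \frac{1}{301105}\right) = - \frac{89777}{\left(-286\right) \frac{1}{315}} - \frac{81705}{60221} = - \frac{89777}{- \frac{286}{315}} - \frac{81705}{60221} = \left(-89777\right) \left(- \frac{315}{286}\right) - \frac{81705}{60221} = \frac{28279755}{286} - \frac{81705}{60221} = \frac{1703011758225}{17223206}$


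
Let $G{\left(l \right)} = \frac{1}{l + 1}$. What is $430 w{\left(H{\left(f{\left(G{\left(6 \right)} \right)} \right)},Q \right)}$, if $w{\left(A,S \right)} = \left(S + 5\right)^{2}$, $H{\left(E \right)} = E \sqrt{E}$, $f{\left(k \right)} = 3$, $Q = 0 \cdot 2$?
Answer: $10750$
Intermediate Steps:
$Q = 0$
$G{\left(l \right)} = \frac{1}{1 + l}$
$H{\left(E \right)} = E^{\frac{3}{2}}$
$w{\left(A,S \right)} = \left(5 + S\right)^{2}$
$430 w{\left(H{\left(f{\left(G{\left(6 \right)} \right)} \right)},Q \right)} = 430 \left(5 + 0\right)^{2} = 430 \cdot 5^{2} = 430 \cdot 25 = 10750$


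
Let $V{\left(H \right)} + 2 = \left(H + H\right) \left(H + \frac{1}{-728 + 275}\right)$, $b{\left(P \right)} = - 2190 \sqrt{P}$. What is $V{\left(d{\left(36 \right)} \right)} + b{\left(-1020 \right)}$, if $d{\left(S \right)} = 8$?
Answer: $\frac{57062}{453} - 4380 i \sqrt{255} \approx 125.96 - 69943.0 i$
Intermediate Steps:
$V{\left(H \right)} = -2 + 2 H \left(- \frac{1}{453} + H\right)$ ($V{\left(H \right)} = -2 + \left(H + H\right) \left(H + \frac{1}{-728 + 275}\right) = -2 + 2 H \left(H + \frac{1}{-453}\right) = -2 + 2 H \left(H - \frac{1}{453}\right) = -2 + 2 H \left(- \frac{1}{453} + H\right)$)
$V{\left(d{\left(36 \right)} \right)} + b{\left(-1020 \right)} = \left(-2 + 2 \cdot 8^{2} - \frac{16}{453}\right) - 2190 \sqrt{-1020} = \left(-2 + 2 \cdot 64 - \frac{16}{453}\right) - 2190 \cdot 2 i \sqrt{255} = \left(-2 + 128 - \frac{16}{453}\right) - 4380 i \sqrt{255} = \frac{57062}{453} - 4380 i \sqrt{255}$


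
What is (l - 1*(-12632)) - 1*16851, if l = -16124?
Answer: -20343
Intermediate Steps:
(l - 1*(-12632)) - 1*16851 = (-16124 - 1*(-12632)) - 1*16851 = (-16124 + 12632) - 16851 = -3492 - 16851 = -20343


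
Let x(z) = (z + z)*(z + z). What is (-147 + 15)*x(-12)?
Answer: -76032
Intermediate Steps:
x(z) = 4*z² (x(z) = (2*z)*(2*z) = 4*z²)
(-147 + 15)*x(-12) = (-147 + 15)*(4*(-12)²) = -528*144 = -132*576 = -76032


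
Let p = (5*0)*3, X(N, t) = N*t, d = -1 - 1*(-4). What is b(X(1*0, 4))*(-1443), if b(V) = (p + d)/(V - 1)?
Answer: 4329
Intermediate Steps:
d = 3 (d = -1 + 4 = 3)
p = 0 (p = 0*3 = 0)
b(V) = 3/(-1 + V) (b(V) = (0 + 3)/(V - 1) = 3/(-1 + V))
b(X(1*0, 4))*(-1443) = (3/(-1 + (1*0)*4))*(-1443) = (3/(-1 + 0*4))*(-1443) = (3/(-1 + 0))*(-1443) = (3/(-1))*(-1443) = (3*(-1))*(-1443) = -3*(-1443) = 4329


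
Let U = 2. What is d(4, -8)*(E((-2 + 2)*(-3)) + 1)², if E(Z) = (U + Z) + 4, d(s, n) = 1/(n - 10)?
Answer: -49/18 ≈ -2.7222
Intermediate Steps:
d(s, n) = 1/(-10 + n)
E(Z) = 6 + Z (E(Z) = (2 + Z) + 4 = 6 + Z)
d(4, -8)*(E((-2 + 2)*(-3)) + 1)² = ((6 + (-2 + 2)*(-3)) + 1)²/(-10 - 8) = ((6 + 0*(-3)) + 1)²/(-18) = -((6 + 0) + 1)²/18 = -(6 + 1)²/18 = -1/18*7² = -1/18*49 = -49/18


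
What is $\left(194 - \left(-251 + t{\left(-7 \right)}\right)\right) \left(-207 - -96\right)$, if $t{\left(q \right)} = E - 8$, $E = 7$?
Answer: $-49506$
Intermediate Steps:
$t{\left(q \right)} = -1$ ($t{\left(q \right)} = 7 - 8 = -1$)
$\left(194 - \left(-251 + t{\left(-7 \right)}\right)\right) \left(-207 - -96\right) = \left(194 + \left(251 - -1\right)\right) \left(-207 - -96\right) = \left(194 + \left(251 + 1\right)\right) \left(-207 + 96\right) = \left(194 + 252\right) \left(-111\right) = 446 \left(-111\right) = -49506$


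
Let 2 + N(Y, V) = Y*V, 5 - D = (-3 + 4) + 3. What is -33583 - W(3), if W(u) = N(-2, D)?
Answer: -33579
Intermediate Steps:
D = 1 (D = 5 - ((-3 + 4) + 3) = 5 - (1 + 3) = 5 - 1*4 = 5 - 4 = 1)
N(Y, V) = -2 + V*Y (N(Y, V) = -2 + Y*V = -2 + V*Y)
W(u) = -4 (W(u) = -2 + 1*(-2) = -2 - 2 = -4)
-33583 - W(3) = -33583 - 1*(-4) = -33583 + 4 = -33579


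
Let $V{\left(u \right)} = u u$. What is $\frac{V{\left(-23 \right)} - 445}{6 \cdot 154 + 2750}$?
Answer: $\frac{42}{1837} \approx 0.022863$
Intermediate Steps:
$V{\left(u \right)} = u^{2}$
$\frac{V{\left(-23 \right)} - 445}{6 \cdot 154 + 2750} = \frac{\left(-23\right)^{2} - 445}{6 \cdot 154 + 2750} = \frac{529 - 445}{924 + 2750} = \frac{84}{3674} = 84 \cdot \frac{1}{3674} = \frac{42}{1837}$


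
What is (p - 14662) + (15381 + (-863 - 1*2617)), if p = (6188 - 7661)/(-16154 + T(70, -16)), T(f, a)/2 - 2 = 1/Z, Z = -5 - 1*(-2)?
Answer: -133771553/48452 ≈ -2760.9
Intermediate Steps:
Z = -3 (Z = -5 + 2 = -3)
T(f, a) = 10/3 (T(f, a) = 4 + 2/(-3) = 4 + 2*(-⅓) = 4 - ⅔ = 10/3)
p = 4419/48452 (p = (6188 - 7661)/(-16154 + 10/3) = -1473/(-48452/3) = -1473*(-3/48452) = 4419/48452 ≈ 0.091204)
(p - 14662) + (15381 + (-863 - 1*2617)) = (4419/48452 - 14662) + (15381 + (-863 - 1*2617)) = -710398805/48452 + (15381 + (-863 - 2617)) = -710398805/48452 + (15381 - 3480) = -710398805/48452 + 11901 = -133771553/48452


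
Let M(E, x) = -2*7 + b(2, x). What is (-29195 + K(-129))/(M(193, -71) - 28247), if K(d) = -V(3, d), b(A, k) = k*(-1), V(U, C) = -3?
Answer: 14596/14095 ≈ 1.0355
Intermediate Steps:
b(A, k) = -k
M(E, x) = -14 - x (M(E, x) = -2*7 - x = -14 - x)
K(d) = 3 (K(d) = -1*(-3) = 3)
(-29195 + K(-129))/(M(193, -71) - 28247) = (-29195 + 3)/((-14 - 1*(-71)) - 28247) = -29192/((-14 + 71) - 28247) = -29192/(57 - 28247) = -29192/(-28190) = -29192*(-1/28190) = 14596/14095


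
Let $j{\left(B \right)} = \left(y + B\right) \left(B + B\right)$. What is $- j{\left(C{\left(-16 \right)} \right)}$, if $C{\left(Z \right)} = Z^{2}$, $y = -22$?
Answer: $-119808$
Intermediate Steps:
$j{\left(B \right)} = 2 B \left(-22 + B\right)$ ($j{\left(B \right)} = \left(-22 + B\right) \left(B + B\right) = \left(-22 + B\right) 2 B = 2 B \left(-22 + B\right)$)
$- j{\left(C{\left(-16 \right)} \right)} = - 2 \left(-16\right)^{2} \left(-22 + \left(-16\right)^{2}\right) = - 2 \cdot 256 \left(-22 + 256\right) = - 2 \cdot 256 \cdot 234 = \left(-1\right) 119808 = -119808$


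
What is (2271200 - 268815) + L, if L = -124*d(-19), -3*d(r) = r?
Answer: 6004799/3 ≈ 2.0016e+6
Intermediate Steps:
d(r) = -r/3
L = -2356/3 (L = -(-124)*(-19)/3 = -124*19/3 = -2356/3 ≈ -785.33)
(2271200 - 268815) + L = (2271200 - 268815) - 2356/3 = 2002385 - 2356/3 = 6004799/3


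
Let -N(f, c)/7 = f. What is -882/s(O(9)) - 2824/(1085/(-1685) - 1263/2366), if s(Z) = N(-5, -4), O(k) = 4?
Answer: 11140148362/4695265 ≈ 2372.6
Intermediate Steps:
N(f, c) = -7*f
s(Z) = 35 (s(Z) = -7*(-5) = 35)
-882/s(O(9)) - 2824/(1085/(-1685) - 1263/2366) = -882/35 - 2824/(1085/(-1685) - 1263/2366) = -882*1/35 - 2824/(1085*(-1/1685) - 1263*1/2366) = -126/5 - 2824/(-217/337 - 1263/2366) = -126/5 - 2824/(-939053/797342) = -126/5 - 2824*(-797342/939053) = -126/5 + 2251693808/939053 = 11140148362/4695265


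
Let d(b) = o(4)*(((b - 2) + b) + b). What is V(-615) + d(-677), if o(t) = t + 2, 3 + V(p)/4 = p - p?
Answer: -12210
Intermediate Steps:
V(p) = -12 (V(p) = -12 + 4*(p - p) = -12 + 4*0 = -12 + 0 = -12)
o(t) = 2 + t
d(b) = -12 + 18*b (d(b) = (2 + 4)*(((b - 2) + b) + b) = 6*(((-2 + b) + b) + b) = 6*((-2 + 2*b) + b) = 6*(-2 + 3*b) = -12 + 18*b)
V(-615) + d(-677) = -12 + (-12 + 18*(-677)) = -12 + (-12 - 12186) = -12 - 12198 = -12210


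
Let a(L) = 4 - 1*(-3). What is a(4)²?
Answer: 49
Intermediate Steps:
a(L) = 7 (a(L) = 4 + 3 = 7)
a(4)² = 7² = 49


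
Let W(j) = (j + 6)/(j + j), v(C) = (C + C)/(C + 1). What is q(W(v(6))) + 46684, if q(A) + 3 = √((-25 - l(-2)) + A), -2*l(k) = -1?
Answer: 46681 + I*√93/2 ≈ 46681.0 + 4.8218*I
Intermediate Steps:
l(k) = ½ (l(k) = -½*(-1) = ½)
v(C) = 2*C/(1 + C) (v(C) = (2*C)/(1 + C) = 2*C/(1 + C))
W(j) = (6 + j)/(2*j) (W(j) = (6 + j)/((2*j)) = (6 + j)*(1/(2*j)) = (6 + j)/(2*j))
q(A) = -3 + √(-51/2 + A) (q(A) = -3 + √((-25 - 1*½) + A) = -3 + √((-25 - ½) + A) = -3 + √(-51/2 + A))
q(W(v(6))) + 46684 = (-3 + √(-102 + 4*((6 + 2*6/(1 + 6))/(2*((2*6/(1 + 6))))))/2) + 46684 = (-3 + √(-102 + 4*((6 + 2*6/7)/(2*((2*6/7)))))/2) + 46684 = (-3 + √(-102 + 4*((6 + 2*6*(⅐))/(2*((2*6*(⅐))))))/2) + 46684 = (-3 + √(-102 + 4*((6 + 12/7)/(2*(12/7))))/2) + 46684 = (-3 + √(-102 + 4*((½)*(7/12)*(54/7)))/2) + 46684 = (-3 + √(-102 + 4*(9/4))/2) + 46684 = (-3 + √(-102 + 9)/2) + 46684 = (-3 + √(-93)/2) + 46684 = (-3 + (I*√93)/2) + 46684 = (-3 + I*√93/2) + 46684 = 46681 + I*√93/2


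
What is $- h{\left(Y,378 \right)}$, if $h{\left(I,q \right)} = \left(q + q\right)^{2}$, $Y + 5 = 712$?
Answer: $-571536$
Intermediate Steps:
$Y = 707$ ($Y = -5 + 712 = 707$)
$h{\left(I,q \right)} = 4 q^{2}$ ($h{\left(I,q \right)} = \left(2 q\right)^{2} = 4 q^{2}$)
$- h{\left(Y,378 \right)} = - 4 \cdot 378^{2} = - 4 \cdot 142884 = \left(-1\right) 571536 = -571536$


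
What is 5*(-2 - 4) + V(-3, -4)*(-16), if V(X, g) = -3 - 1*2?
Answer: 50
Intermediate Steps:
V(X, g) = -5 (V(X, g) = -3 - 2 = -5)
5*(-2 - 4) + V(-3, -4)*(-16) = 5*(-2 - 4) - 5*(-16) = 5*(-6) + 80 = -30 + 80 = 50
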